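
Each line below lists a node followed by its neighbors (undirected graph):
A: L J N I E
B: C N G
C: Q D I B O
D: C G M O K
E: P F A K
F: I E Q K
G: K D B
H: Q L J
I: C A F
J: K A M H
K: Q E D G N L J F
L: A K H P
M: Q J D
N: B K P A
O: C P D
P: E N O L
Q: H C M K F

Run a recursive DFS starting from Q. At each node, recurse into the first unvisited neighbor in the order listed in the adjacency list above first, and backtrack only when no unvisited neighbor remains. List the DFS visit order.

Q, H, L, A, J, K, E, P, N, B, C, D, G, M, O, I, F

Visit Q
Q → H
H → L
L → A
A → J
J → K
K → E
E → P
P → N
N → B
B → C
C → D
D → G
D → M
D → O
C → I
I → F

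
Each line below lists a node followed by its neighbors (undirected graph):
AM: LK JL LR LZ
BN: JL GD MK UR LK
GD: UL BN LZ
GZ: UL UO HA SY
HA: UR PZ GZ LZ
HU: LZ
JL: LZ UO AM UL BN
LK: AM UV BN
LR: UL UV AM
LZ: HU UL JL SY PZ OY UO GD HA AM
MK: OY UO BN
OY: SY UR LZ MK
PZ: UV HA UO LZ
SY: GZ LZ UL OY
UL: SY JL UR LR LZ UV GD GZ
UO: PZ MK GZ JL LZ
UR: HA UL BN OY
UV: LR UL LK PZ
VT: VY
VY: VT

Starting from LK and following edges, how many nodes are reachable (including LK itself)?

18

BFS from LK visits: LK, UV, BN, AM, UL, PZ, LR, UR, MK, JL, GD, LZ, SY, GZ, UO, HA, OY, HU
Reachable nodes: 18 of 20 total.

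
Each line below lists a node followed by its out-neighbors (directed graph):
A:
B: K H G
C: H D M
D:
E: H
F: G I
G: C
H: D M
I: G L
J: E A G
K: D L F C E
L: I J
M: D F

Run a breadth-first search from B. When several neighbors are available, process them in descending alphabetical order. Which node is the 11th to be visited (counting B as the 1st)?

J

Visit B; enqueue K, H, G → queue [K, H, G]
Visit K; enqueue L, F, E, D, C → queue [H, G, L, F, E, D, C]
Visit H; enqueue M → queue [G, L, F, E, D, C, M]
Visit G → queue [L, F, E, D, C, M]
Visit L; enqueue J, I → queue [F, E, D, C, M, J, I]
Visit F → queue [E, D, C, M, J, I]
Visit E → queue [D, C, M, J, I]
Visit D → queue [C, M, J, I]
Visit C → queue [M, J, I]
Visit M → queue [J, I]
Visit J; enqueue A → queue [I, A]
Visit I → queue [A]
Visit A → queue []

Visit order: B, K, H, G, L, F, E, D, C, M, J, I, A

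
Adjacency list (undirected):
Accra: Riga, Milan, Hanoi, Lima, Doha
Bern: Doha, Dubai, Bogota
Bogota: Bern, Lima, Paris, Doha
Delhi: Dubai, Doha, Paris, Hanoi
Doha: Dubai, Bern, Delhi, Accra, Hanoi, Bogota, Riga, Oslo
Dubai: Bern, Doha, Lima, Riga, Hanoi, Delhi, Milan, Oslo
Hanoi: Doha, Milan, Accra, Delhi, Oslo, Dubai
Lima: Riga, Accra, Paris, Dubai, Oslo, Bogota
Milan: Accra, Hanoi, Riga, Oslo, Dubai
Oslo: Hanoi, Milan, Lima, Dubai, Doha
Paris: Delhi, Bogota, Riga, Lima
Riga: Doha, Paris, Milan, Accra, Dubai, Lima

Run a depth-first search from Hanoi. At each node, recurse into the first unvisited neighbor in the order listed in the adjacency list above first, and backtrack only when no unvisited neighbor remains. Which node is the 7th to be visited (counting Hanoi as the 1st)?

Riga

Visit Hanoi
Hanoi → Doha
Doha → Dubai
Dubai → Bern
Bern → Bogota
Bogota → Lima
Lima → Riga
Riga → Paris
Paris → Delhi
Riga → Milan
Milan → Accra
Milan → Oslo

Visit order: Hanoi, Doha, Dubai, Bern, Bogota, Lima, Riga, Paris, Delhi, Milan, Accra, Oslo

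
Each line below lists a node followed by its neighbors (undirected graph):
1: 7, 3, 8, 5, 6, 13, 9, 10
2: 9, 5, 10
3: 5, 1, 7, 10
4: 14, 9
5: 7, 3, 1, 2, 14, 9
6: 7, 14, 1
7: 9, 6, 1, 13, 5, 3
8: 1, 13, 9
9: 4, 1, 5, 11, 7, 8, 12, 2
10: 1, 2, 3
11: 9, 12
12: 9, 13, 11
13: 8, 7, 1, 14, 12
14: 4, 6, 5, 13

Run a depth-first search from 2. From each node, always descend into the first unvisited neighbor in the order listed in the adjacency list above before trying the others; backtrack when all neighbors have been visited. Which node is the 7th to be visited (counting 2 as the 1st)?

1

Visit 2
2 → 9
9 → 4
4 → 14
14 → 6
6 → 7
7 → 1
1 → 3
3 → 5
3 → 10
1 → 8
8 → 13
13 → 12
12 → 11

Visit order: 2, 9, 4, 14, 6, 7, 1, 3, 5, 10, 8, 13, 12, 11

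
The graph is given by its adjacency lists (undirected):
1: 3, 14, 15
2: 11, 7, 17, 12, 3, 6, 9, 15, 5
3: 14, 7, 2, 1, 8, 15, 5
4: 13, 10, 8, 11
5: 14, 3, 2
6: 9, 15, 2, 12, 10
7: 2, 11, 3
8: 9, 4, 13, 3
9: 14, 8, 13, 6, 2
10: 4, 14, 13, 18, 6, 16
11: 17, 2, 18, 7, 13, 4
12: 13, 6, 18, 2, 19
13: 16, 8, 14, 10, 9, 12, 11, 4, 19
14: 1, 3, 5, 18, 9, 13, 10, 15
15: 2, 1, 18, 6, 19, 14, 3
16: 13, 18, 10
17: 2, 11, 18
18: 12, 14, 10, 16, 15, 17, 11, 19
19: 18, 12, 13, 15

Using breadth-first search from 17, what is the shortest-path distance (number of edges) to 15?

2

Level 0: 17
Level 1: 2, 11, 18
Level 2: 3, 4, 5, 6, 7, 9, 10, 12, 13, 14, 15, 16, 19
Level 3: 1, 8
15 first appears at level 2.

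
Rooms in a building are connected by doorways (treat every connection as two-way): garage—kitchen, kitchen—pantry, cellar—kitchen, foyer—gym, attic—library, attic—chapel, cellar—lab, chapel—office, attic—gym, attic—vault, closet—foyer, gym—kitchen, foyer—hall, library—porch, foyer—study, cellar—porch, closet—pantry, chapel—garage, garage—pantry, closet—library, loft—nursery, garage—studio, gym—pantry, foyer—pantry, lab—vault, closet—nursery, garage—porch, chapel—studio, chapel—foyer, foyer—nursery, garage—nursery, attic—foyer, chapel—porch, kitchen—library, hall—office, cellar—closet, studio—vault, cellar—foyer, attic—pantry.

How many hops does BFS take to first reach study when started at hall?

Level 0: hall
Level 1: foyer, office
Level 2: attic, cellar, chapel, closet, gym, nursery, pantry, study
Level 3: garage, kitchen, lab, library, loft, porch, studio, vault
study first appears at level 2.

2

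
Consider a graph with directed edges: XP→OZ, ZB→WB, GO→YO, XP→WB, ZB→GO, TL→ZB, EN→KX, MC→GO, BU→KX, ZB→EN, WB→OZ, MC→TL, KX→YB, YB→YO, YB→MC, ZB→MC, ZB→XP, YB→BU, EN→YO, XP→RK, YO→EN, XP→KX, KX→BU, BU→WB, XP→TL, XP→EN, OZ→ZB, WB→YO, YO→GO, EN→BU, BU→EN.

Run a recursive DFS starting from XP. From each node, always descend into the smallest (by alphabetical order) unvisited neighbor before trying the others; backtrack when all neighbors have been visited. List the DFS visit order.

XP EN BU KX YB MC GO YO TL ZB WB OZ RK

Visit XP
XP → EN
EN → BU
BU → KX
KX → YB
YB → MC
MC → GO
GO → YO
MC → TL
TL → ZB
ZB → WB
WB → OZ
XP → RK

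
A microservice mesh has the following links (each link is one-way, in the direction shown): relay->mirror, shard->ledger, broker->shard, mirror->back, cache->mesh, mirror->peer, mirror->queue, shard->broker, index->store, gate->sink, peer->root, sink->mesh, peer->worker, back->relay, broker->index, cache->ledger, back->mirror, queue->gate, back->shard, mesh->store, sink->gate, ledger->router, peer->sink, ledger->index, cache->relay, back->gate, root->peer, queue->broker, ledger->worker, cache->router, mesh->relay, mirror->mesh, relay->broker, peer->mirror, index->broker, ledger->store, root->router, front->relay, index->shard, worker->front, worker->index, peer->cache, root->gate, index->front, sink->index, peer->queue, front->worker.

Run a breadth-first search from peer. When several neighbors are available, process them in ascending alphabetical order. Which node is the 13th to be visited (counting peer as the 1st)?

broker

Visit peer; enqueue cache, mirror, queue, root, sink, worker → queue [cache, mirror, queue, root, sink, worker]
Visit cache; enqueue ledger, mesh, relay, router → queue [mirror, queue, root, sink, worker, ledger, mesh, relay, router]
Visit mirror; enqueue back → queue [queue, root, sink, worker, ledger, mesh, relay, router, back]
Visit queue; enqueue broker, gate → queue [root, sink, worker, ledger, mesh, relay, router, back, broker, gate]
Visit root → queue [sink, worker, ledger, mesh, relay, router, back, broker, gate]
Visit sink; enqueue index → queue [worker, ledger, mesh, relay, router, back, broker, gate, index]
Visit worker; enqueue front → queue [ledger, mesh, relay, router, back, broker, gate, index, front]
Visit ledger; enqueue store → queue [mesh, relay, router, back, broker, gate, index, front, store]
Visit mesh → queue [relay, router, back, broker, gate, index, front, store]
Visit relay → queue [router, back, broker, gate, index, front, store]
Visit router → queue [back, broker, gate, index, front, store]
Visit back; enqueue shard → queue [broker, gate, index, front, store, shard]
Visit broker → queue [gate, index, front, store, shard]
Visit gate → queue [index, front, store, shard]
Visit index → queue [front, store, shard]
Visit front → queue [store, shard]
Visit store → queue [shard]
Visit shard → queue []

Visit order: peer, cache, mirror, queue, root, sink, worker, ledger, mesh, relay, router, back, broker, gate, index, front, store, shard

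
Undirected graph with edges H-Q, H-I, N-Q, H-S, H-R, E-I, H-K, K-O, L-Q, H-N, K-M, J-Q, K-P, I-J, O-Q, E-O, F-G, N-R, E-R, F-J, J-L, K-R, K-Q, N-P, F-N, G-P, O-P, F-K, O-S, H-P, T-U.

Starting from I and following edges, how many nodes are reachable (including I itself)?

BFS from I visits: I, E, H, J, O, R, K, N, P, Q, S, F, L, M, G
Reachable nodes: 15 of 17 total.

15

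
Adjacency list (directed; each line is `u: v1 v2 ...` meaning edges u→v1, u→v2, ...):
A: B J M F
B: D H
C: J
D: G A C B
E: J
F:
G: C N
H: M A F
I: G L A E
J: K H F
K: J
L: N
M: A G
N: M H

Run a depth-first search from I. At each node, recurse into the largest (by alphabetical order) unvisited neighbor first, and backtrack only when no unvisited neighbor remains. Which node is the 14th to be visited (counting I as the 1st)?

Visit I
I → L
L → N
N → M
M → G
G → C
C → J
J → K
J → H
H → F
H → A
A → B
B → D
I → E

Visit order: I, L, N, M, G, C, J, K, H, F, A, B, D, E

E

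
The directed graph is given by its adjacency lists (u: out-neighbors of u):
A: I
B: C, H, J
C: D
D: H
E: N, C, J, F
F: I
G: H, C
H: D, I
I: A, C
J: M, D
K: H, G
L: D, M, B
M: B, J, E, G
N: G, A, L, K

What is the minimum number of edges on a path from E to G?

2

Level 0: E
Level 1: C, F, J, N
Level 2: A, D, G, I, K, L, M
Level 3: B, H
G first appears at level 2.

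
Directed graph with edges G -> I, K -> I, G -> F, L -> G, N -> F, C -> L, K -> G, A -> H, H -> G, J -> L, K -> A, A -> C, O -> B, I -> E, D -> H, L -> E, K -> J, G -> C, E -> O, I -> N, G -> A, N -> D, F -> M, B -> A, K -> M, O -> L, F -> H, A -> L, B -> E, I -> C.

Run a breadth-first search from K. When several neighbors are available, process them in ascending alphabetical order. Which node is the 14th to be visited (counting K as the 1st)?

Visit K; enqueue A, G, I, J, M → queue [A, G, I, J, M]
Visit A; enqueue C, H, L → queue [G, I, J, M, C, H, L]
Visit G; enqueue F → queue [I, J, M, C, H, L, F]
Visit I; enqueue E, N → queue [J, M, C, H, L, F, E, N]
Visit J → queue [M, C, H, L, F, E, N]
Visit M → queue [C, H, L, F, E, N]
Visit C → queue [H, L, F, E, N]
Visit H → queue [L, F, E, N]
Visit L → queue [F, E, N]
Visit F → queue [E, N]
Visit E; enqueue O → queue [N, O]
Visit N; enqueue D → queue [O, D]
Visit O; enqueue B → queue [D, B]
Visit D → queue [B]
Visit B → queue []

Visit order: K, A, G, I, J, M, C, H, L, F, E, N, O, D, B

D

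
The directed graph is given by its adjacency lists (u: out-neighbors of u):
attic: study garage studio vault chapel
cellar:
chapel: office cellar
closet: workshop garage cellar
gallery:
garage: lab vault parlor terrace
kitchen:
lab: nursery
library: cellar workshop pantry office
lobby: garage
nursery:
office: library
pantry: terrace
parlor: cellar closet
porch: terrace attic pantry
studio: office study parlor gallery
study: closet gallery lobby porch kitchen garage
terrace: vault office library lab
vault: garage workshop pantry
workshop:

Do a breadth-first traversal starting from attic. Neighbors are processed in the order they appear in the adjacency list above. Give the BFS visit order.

attic → study → garage → studio → vault → chapel → closet → gallery → lobby → porch → kitchen → lab → parlor → terrace → office → workshop → pantry → cellar → nursery → library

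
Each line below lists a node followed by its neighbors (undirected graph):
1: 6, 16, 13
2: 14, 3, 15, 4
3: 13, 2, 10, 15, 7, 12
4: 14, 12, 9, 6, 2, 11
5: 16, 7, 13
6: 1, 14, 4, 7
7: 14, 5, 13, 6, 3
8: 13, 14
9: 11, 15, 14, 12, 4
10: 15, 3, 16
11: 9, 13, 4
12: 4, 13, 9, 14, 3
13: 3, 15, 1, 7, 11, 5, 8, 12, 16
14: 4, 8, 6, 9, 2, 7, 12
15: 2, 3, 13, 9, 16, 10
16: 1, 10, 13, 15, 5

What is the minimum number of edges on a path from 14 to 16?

3

Level 0: 14
Level 1: 2, 4, 6, 7, 8, 9, 12
Level 2: 1, 3, 5, 11, 13, 15
Level 3: 10, 16
16 first appears at level 3.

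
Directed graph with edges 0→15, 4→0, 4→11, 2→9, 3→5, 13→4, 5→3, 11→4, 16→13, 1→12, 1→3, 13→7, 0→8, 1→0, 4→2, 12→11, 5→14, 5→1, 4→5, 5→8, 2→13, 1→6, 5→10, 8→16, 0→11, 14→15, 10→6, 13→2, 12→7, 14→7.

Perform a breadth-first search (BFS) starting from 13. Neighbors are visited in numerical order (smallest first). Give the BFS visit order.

Visit 13; enqueue 2, 4, 7 → queue [2, 4, 7]
Visit 2; enqueue 9 → queue [4, 7, 9]
Visit 4; enqueue 0, 5, 11 → queue [7, 9, 0, 5, 11]
Visit 7 → queue [9, 0, 5, 11]
Visit 9 → queue [0, 5, 11]
Visit 0; enqueue 8, 15 → queue [5, 11, 8, 15]
Visit 5; enqueue 1, 3, 10, 14 → queue [11, 8, 15, 1, 3, 10, 14]
Visit 11 → queue [8, 15, 1, 3, 10, 14]
Visit 8; enqueue 16 → queue [15, 1, 3, 10, 14, 16]
Visit 15 → queue [1, 3, 10, 14, 16]
Visit 1; enqueue 6, 12 → queue [3, 10, 14, 16, 6, 12]
Visit 3 → queue [10, 14, 16, 6, 12]
Visit 10 → queue [14, 16, 6, 12]
Visit 14 → queue [16, 6, 12]
Visit 16 → queue [6, 12]
Visit 6 → queue [12]
Visit 12 → queue []

13 → 2 → 4 → 7 → 9 → 0 → 5 → 11 → 8 → 15 → 1 → 3 → 10 → 14 → 16 → 6 → 12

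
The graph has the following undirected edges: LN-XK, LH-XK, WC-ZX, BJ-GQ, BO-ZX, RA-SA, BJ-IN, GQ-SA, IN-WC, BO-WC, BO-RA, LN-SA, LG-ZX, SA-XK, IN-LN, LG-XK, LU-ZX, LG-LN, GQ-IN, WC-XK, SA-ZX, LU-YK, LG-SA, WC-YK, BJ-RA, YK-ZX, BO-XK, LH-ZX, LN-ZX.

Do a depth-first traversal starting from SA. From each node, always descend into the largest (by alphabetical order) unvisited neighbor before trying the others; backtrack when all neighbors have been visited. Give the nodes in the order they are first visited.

SA → ZX → YK → WC → XK → LN → LG → IN → GQ → BJ → RA → BO → LH → LU

Visit SA
SA → ZX
ZX → YK
YK → WC
WC → XK
XK → LN
LN → LG
LN → IN
IN → GQ
GQ → BJ
BJ → RA
RA → BO
XK → LH
YK → LU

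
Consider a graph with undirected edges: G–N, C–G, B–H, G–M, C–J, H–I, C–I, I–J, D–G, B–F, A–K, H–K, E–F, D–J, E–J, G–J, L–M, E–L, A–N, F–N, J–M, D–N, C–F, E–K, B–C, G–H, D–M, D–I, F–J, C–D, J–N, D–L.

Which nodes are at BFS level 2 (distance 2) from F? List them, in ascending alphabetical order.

A, D, G, H, I, K, L, M

Level 0: F
Level 1: B, C, E, J, N
Level 2: A, D, G, H, I, K, L, M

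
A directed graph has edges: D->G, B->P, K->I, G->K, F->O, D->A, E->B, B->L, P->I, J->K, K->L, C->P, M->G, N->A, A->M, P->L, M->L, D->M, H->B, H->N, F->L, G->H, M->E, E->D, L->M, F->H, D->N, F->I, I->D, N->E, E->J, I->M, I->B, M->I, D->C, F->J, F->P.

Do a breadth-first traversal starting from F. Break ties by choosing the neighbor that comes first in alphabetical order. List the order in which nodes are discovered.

Visit F; enqueue H, I, J, L, O, P → queue [H, I, J, L, O, P]
Visit H; enqueue B, N → queue [I, J, L, O, P, B, N]
Visit I; enqueue D, M → queue [J, L, O, P, B, N, D, M]
Visit J; enqueue K → queue [L, O, P, B, N, D, M, K]
Visit L → queue [O, P, B, N, D, M, K]
Visit O → queue [P, B, N, D, M, K]
Visit P → queue [B, N, D, M, K]
Visit B → queue [N, D, M, K]
Visit N; enqueue A, E → queue [D, M, K, A, E]
Visit D; enqueue C, G → queue [M, K, A, E, C, G]
Visit M → queue [K, A, E, C, G]
Visit K → queue [A, E, C, G]
Visit A → queue [E, C, G]
Visit E → queue [C, G]
Visit C → queue [G]
Visit G → queue []

F, H, I, J, L, O, P, B, N, D, M, K, A, E, C, G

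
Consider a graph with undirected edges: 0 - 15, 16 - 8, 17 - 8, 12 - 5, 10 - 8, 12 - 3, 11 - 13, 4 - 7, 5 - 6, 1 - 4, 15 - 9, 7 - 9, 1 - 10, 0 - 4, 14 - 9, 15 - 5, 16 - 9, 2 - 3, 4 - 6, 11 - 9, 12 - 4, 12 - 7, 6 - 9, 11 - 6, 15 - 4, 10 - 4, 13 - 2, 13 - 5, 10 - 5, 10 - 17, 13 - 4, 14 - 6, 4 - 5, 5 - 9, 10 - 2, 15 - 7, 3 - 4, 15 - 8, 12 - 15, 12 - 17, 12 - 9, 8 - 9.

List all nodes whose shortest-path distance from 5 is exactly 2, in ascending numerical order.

0, 1, 2, 3, 7, 8, 11, 14, 16, 17

Level 0: 5
Level 1: 4, 6, 9, 10, 12, 13, 15
Level 2: 0, 1, 2, 3, 7, 8, 11, 14, 16, 17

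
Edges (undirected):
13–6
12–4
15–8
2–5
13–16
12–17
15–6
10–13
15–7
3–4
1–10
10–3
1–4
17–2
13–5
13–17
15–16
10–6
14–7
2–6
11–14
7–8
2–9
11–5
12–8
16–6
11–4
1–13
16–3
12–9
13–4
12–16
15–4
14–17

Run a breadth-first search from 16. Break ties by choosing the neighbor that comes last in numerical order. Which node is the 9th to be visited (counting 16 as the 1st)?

4

Visit 16; enqueue 15, 13, 12, 6, 3 → queue [15, 13, 12, 6, 3]
Visit 15; enqueue 8, 7, 4 → queue [13, 12, 6, 3, 8, 7, 4]
Visit 13; enqueue 17, 10, 5, 1 → queue [12, 6, 3, 8, 7, 4, 17, 10, 5, 1]
Visit 12; enqueue 9 → queue [6, 3, 8, 7, 4, 17, 10, 5, 1, 9]
Visit 6; enqueue 2 → queue [3, 8, 7, 4, 17, 10, 5, 1, 9, 2]
Visit 3 → queue [8, 7, 4, 17, 10, 5, 1, 9, 2]
Visit 8 → queue [7, 4, 17, 10, 5, 1, 9, 2]
Visit 7; enqueue 14 → queue [4, 17, 10, 5, 1, 9, 2, 14]
Visit 4; enqueue 11 → queue [17, 10, 5, 1, 9, 2, 14, 11]
Visit 17 → queue [10, 5, 1, 9, 2, 14, 11]
Visit 10 → queue [5, 1, 9, 2, 14, 11]
Visit 5 → queue [1, 9, 2, 14, 11]
Visit 1 → queue [9, 2, 14, 11]
Visit 9 → queue [2, 14, 11]
Visit 2 → queue [14, 11]
Visit 14 → queue [11]
Visit 11 → queue []

Visit order: 16, 15, 13, 12, 6, 3, 8, 7, 4, 17, 10, 5, 1, 9, 2, 14, 11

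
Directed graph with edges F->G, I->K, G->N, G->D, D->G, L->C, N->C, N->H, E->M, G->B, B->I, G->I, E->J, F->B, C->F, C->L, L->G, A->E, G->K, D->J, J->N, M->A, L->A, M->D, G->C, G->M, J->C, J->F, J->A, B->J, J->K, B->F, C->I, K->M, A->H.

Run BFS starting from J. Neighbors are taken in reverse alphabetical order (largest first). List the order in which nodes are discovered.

J, N, K, F, C, A, H, M, G, B, L, I, E, D

Visit J; enqueue N, K, F, C, A → queue [N, K, F, C, A]
Visit N; enqueue H → queue [K, F, C, A, H]
Visit K; enqueue M → queue [F, C, A, H, M]
Visit F; enqueue G, B → queue [C, A, H, M, G, B]
Visit C; enqueue L, I → queue [A, H, M, G, B, L, I]
Visit A; enqueue E → queue [H, M, G, B, L, I, E]
Visit H → queue [M, G, B, L, I, E]
Visit M; enqueue D → queue [G, B, L, I, E, D]
Visit G → queue [B, L, I, E, D]
Visit B → queue [L, I, E, D]
Visit L → queue [I, E, D]
Visit I → queue [E, D]
Visit E → queue [D]
Visit D → queue []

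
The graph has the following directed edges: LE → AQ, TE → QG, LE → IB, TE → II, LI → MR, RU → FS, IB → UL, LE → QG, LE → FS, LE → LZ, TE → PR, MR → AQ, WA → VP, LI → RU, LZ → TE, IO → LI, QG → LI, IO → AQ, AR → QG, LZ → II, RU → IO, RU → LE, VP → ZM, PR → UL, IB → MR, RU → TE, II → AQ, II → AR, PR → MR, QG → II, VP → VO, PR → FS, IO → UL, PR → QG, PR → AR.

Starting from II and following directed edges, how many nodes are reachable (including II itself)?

15

BFS from II visits: II, AQ, AR, QG, LI, MR, RU, FS, IO, LE, TE, UL, IB, LZ, PR
Reachable nodes: 15 of 19 total.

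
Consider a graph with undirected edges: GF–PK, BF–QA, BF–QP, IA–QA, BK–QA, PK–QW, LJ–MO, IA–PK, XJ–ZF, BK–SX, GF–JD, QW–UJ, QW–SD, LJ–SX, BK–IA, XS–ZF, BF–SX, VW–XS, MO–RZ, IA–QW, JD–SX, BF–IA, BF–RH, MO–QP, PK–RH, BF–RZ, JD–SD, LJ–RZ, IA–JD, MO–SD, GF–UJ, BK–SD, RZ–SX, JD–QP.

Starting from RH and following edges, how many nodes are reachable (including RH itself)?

16

BFS from RH visits: RH, BF, PK, IA, QA, QP, RZ, SX, GF, QW, BK, JD, MO, LJ, UJ, SD
Reachable nodes: 16 of 20 total.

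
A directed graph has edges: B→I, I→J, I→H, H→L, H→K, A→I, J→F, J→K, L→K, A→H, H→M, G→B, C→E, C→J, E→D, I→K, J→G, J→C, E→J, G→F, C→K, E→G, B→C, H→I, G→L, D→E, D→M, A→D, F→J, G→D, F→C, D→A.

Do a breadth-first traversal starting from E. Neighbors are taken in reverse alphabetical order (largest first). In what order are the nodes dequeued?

Visit E; enqueue J, G, D → queue [J, G, D]
Visit J; enqueue K, F, C → queue [G, D, K, F, C]
Visit G; enqueue L, B → queue [D, K, F, C, L, B]
Visit D; enqueue M, A → queue [K, F, C, L, B, M, A]
Visit K → queue [F, C, L, B, M, A]
Visit F → queue [C, L, B, M, A]
Visit C → queue [L, B, M, A]
Visit L → queue [B, M, A]
Visit B; enqueue I → queue [M, A, I]
Visit M → queue [A, I]
Visit A; enqueue H → queue [I, H]
Visit I → queue [H]
Visit H → queue []

E -> J -> G -> D -> K -> F -> C -> L -> B -> M -> A -> I -> H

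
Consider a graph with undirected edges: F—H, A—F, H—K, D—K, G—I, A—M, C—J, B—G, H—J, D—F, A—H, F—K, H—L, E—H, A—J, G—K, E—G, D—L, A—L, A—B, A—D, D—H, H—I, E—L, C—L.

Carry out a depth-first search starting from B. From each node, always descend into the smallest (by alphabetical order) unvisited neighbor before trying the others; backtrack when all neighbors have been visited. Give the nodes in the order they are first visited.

Visit B
B → A
A → D
D → F
F → H
H → E
E → G
G → I
G → K
E → L
L → C
C → J
A → M

B, A, D, F, H, E, G, I, K, L, C, J, M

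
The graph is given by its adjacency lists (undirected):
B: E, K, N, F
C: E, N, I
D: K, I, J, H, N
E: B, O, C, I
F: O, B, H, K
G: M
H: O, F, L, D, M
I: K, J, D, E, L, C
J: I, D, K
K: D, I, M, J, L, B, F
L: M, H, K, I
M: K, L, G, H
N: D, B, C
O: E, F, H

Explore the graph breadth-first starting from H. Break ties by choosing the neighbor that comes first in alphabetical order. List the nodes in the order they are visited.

Visit H; enqueue D, F, L, M, O → queue [D, F, L, M, O]
Visit D; enqueue I, J, K, N → queue [F, L, M, O, I, J, K, N]
Visit F; enqueue B → queue [L, M, O, I, J, K, N, B]
Visit L → queue [M, O, I, J, K, N, B]
Visit M; enqueue G → queue [O, I, J, K, N, B, G]
Visit O; enqueue E → queue [I, J, K, N, B, G, E]
Visit I; enqueue C → queue [J, K, N, B, G, E, C]
Visit J → queue [K, N, B, G, E, C]
Visit K → queue [N, B, G, E, C]
Visit N → queue [B, G, E, C]
Visit B → queue [G, E, C]
Visit G → queue [E, C]
Visit E → queue [C]
Visit C → queue []

H, D, F, L, M, O, I, J, K, N, B, G, E, C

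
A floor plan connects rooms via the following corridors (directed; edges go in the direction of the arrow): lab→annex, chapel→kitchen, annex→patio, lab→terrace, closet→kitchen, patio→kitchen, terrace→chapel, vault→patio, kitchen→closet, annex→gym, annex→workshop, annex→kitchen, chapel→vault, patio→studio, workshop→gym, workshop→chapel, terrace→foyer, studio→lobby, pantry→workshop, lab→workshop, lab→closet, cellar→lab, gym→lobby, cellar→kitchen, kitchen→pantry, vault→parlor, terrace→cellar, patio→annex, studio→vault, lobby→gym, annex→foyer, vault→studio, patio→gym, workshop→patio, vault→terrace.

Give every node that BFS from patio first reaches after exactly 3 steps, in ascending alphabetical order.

Level 0: patio
Level 1: annex, gym, kitchen, studio
Level 2: closet, foyer, lobby, pantry, vault, workshop
Level 3: chapel, parlor, terrace
Level 4: cellar
Level 5: lab

chapel, parlor, terrace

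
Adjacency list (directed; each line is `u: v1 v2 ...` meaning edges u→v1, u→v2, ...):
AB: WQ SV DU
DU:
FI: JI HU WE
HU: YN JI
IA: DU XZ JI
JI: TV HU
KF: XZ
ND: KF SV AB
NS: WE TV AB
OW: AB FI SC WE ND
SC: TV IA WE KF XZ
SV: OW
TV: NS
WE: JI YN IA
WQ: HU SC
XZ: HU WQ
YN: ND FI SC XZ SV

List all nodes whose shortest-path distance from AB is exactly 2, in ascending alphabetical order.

HU, OW, SC

Level 0: AB
Level 1: DU, SV, WQ
Level 2: HU, OW, SC
Level 3: FI, IA, JI, KF, ND, TV, WE, XZ, YN
Level 4: NS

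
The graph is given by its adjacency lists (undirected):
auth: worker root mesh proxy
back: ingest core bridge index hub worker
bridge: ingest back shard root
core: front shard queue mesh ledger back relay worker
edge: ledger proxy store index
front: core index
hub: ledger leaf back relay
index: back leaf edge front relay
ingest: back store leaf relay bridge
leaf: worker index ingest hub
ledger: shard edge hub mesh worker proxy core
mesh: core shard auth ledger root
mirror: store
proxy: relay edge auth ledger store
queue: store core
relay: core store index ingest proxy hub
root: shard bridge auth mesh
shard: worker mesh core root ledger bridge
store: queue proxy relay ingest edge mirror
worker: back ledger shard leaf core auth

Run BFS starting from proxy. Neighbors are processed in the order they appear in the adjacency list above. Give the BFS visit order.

Visit proxy; enqueue relay, edge, auth, ledger, store → queue [relay, edge, auth, ledger, store]
Visit relay; enqueue core, index, ingest, hub → queue [edge, auth, ledger, store, core, index, ingest, hub]
Visit edge → queue [auth, ledger, store, core, index, ingest, hub]
Visit auth; enqueue worker, root, mesh → queue [ledger, store, core, index, ingest, hub, worker, root, mesh]
Visit ledger; enqueue shard → queue [store, core, index, ingest, hub, worker, root, mesh, shard]
Visit store; enqueue queue, mirror → queue [core, index, ingest, hub, worker, root, mesh, shard, queue, mirror]
Visit core; enqueue front, back → queue [index, ingest, hub, worker, root, mesh, shard, queue, mirror, front, back]
Visit index; enqueue leaf → queue [ingest, hub, worker, root, mesh, shard, queue, mirror, front, back, leaf]
Visit ingest; enqueue bridge → queue [hub, worker, root, mesh, shard, queue, mirror, front, back, leaf, bridge]
Visit hub → queue [worker, root, mesh, shard, queue, mirror, front, back, leaf, bridge]
Visit worker → queue [root, mesh, shard, queue, mirror, front, back, leaf, bridge]
Visit root → queue [mesh, shard, queue, mirror, front, back, leaf, bridge]
Visit mesh → queue [shard, queue, mirror, front, back, leaf, bridge]
Visit shard → queue [queue, mirror, front, back, leaf, bridge]
Visit queue → queue [mirror, front, back, leaf, bridge]
Visit mirror → queue [front, back, leaf, bridge]
Visit front → queue [back, leaf, bridge]
Visit back → queue [leaf, bridge]
Visit leaf → queue [bridge]
Visit bridge → queue []

proxy, relay, edge, auth, ledger, store, core, index, ingest, hub, worker, root, mesh, shard, queue, mirror, front, back, leaf, bridge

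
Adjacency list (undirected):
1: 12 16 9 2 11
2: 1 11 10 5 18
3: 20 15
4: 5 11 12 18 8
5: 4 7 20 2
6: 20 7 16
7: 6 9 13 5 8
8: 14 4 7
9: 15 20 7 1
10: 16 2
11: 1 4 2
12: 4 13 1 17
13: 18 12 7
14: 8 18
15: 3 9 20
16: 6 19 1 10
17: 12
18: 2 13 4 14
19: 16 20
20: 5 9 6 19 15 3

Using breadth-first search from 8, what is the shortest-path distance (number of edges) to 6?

2

Level 0: 8
Level 1: 4, 7, 14
Level 2: 5, 6, 9, 11, 12, 13, 18
Level 3: 1, 2, 15, 16, 17, 20
Level 4: 3, 10, 19
6 first appears at level 2.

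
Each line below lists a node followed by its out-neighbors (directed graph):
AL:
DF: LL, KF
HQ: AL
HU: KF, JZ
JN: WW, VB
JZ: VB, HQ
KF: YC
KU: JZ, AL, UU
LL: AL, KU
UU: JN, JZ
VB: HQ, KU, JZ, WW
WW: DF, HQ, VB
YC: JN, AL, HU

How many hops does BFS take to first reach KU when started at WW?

Level 0: WW
Level 1: DF, HQ, VB
Level 2: AL, JZ, KF, KU, LL
Level 3: UU, YC
Level 4: HU, JN
KU first appears at level 2.

2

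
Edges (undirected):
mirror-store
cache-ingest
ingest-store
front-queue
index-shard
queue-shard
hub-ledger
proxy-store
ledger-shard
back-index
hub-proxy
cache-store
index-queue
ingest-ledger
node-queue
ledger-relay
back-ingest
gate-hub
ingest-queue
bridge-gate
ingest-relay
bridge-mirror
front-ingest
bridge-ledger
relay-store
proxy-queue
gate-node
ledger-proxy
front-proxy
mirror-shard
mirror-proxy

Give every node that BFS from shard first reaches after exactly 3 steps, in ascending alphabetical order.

Level 0: shard
Level 1: index, ledger, mirror, queue
Level 2: back, bridge, front, hub, ingest, node, proxy, relay, store
Level 3: cache, gate

cache, gate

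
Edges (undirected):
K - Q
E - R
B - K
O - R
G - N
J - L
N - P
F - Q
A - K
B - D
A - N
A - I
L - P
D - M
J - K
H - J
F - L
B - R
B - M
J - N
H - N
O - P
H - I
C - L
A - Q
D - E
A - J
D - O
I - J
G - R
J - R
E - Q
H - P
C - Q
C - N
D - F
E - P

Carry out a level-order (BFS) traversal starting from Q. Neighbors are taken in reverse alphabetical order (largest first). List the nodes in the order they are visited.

Visit Q; enqueue K, F, E, C, A → queue [K, F, E, C, A]
Visit K; enqueue J, B → queue [F, E, C, A, J, B]
Visit F; enqueue L, D → queue [E, C, A, J, B, L, D]
Visit E; enqueue R, P → queue [C, A, J, B, L, D, R, P]
Visit C; enqueue N → queue [A, J, B, L, D, R, P, N]
Visit A; enqueue I → queue [J, B, L, D, R, P, N, I]
Visit J; enqueue H → queue [B, L, D, R, P, N, I, H]
Visit B; enqueue M → queue [L, D, R, P, N, I, H, M]
Visit L → queue [D, R, P, N, I, H, M]
Visit D; enqueue O → queue [R, P, N, I, H, M, O]
Visit R; enqueue G → queue [P, N, I, H, M, O, G]
Visit P → queue [N, I, H, M, O, G]
Visit N → queue [I, H, M, O, G]
Visit I → queue [H, M, O, G]
Visit H → queue [M, O, G]
Visit M → queue [O, G]
Visit O → queue [G]
Visit G → queue []

Q -> K -> F -> E -> C -> A -> J -> B -> L -> D -> R -> P -> N -> I -> H -> M -> O -> G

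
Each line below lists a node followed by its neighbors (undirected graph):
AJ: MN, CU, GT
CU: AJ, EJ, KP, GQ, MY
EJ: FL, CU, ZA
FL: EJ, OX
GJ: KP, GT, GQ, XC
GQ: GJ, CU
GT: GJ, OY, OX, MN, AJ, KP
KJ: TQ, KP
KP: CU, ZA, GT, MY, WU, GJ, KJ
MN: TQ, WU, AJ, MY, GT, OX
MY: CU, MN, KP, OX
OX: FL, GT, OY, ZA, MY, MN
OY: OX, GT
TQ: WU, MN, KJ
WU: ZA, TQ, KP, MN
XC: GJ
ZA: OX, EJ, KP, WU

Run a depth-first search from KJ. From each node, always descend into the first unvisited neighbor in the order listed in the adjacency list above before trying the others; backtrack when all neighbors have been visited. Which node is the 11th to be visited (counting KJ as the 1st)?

MY

Visit KJ
KJ → TQ
TQ → WU
WU → ZA
ZA → OX
OX → FL
FL → EJ
EJ → CU
CU → AJ
AJ → MN
MN → MY
MY → KP
KP → GT
GT → GJ
GJ → GQ
GJ → XC
GT → OY

Visit order: KJ, TQ, WU, ZA, OX, FL, EJ, CU, AJ, MN, MY, KP, GT, GJ, GQ, XC, OY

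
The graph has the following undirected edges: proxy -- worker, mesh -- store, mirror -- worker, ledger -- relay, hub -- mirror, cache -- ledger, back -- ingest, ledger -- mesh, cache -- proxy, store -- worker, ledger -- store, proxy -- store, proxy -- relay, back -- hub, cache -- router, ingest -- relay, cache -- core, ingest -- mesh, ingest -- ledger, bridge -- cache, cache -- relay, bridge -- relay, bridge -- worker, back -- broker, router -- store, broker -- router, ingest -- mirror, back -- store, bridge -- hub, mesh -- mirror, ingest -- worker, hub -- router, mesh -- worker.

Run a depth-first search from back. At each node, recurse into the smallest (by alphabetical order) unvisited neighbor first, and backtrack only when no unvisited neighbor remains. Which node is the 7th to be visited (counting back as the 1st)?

Visit back
back → broker
broker → router
router → cache
cache → bridge
bridge → hub
hub → mirror
mirror → ingest
ingest → ledger
ledger → mesh
mesh → store
store → proxy
proxy → relay
proxy → worker
cache → core

Visit order: back, broker, router, cache, bridge, hub, mirror, ingest, ledger, mesh, store, proxy, relay, worker, core

mirror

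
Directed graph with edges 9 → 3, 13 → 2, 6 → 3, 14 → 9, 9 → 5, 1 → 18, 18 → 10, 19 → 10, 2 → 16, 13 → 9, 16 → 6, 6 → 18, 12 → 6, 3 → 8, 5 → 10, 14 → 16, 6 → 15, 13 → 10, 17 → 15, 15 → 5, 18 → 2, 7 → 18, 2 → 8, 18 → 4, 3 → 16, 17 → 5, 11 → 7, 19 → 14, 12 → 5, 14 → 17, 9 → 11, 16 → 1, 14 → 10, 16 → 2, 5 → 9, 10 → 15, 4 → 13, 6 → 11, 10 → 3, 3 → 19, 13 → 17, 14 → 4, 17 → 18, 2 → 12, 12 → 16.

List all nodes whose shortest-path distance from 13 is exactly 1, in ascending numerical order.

Level 0: 13
Level 1: 2, 9, 10, 17
Level 2: 3, 5, 8, 11, 12, 15, 16, 18
Level 3: 1, 4, 6, 7, 19
Level 4: 14

2, 9, 10, 17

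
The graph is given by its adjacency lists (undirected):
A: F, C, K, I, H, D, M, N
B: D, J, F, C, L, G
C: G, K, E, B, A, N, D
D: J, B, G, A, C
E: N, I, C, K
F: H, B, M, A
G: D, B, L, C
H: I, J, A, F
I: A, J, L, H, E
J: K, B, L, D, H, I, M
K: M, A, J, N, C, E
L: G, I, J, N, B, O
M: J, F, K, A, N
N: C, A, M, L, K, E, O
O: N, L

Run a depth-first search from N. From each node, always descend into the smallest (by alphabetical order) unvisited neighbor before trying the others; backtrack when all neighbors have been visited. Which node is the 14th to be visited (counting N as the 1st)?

M

Visit N
N → A
A → C
C → B
B → D
D → G
G → L
L → I
I → E
E → K
K → J
J → H
H → F
F → M
L → O

Visit order: N, A, C, B, D, G, L, I, E, K, J, H, F, M, O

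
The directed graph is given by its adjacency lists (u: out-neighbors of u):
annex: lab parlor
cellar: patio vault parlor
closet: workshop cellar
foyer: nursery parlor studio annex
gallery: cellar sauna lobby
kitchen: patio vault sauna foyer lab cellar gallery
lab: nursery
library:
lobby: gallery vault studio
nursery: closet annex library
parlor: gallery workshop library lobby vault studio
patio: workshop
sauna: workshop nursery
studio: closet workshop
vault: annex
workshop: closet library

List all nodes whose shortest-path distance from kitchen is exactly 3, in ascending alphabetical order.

closet, library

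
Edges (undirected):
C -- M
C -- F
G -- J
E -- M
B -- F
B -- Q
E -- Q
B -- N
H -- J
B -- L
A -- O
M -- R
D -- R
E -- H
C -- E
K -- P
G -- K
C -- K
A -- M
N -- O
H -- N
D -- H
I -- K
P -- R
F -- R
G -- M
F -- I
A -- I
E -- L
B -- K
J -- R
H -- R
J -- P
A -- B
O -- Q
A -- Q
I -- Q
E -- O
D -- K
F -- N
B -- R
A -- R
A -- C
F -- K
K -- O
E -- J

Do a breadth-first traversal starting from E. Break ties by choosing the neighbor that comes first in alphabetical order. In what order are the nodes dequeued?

Visit E; enqueue C, H, J, L, M, O, Q → queue [C, H, J, L, M, O, Q]
Visit C; enqueue A, F, K → queue [H, J, L, M, O, Q, A, F, K]
Visit H; enqueue D, N, R → queue [J, L, M, O, Q, A, F, K, D, N, R]
Visit J; enqueue G, P → queue [L, M, O, Q, A, F, K, D, N, R, G, P]
Visit L; enqueue B → queue [M, O, Q, A, F, K, D, N, R, G, P, B]
Visit M → queue [O, Q, A, F, K, D, N, R, G, P, B]
Visit O → queue [Q, A, F, K, D, N, R, G, P, B]
Visit Q; enqueue I → queue [A, F, K, D, N, R, G, P, B, I]
Visit A → queue [F, K, D, N, R, G, P, B, I]
Visit F → queue [K, D, N, R, G, P, B, I]
Visit K → queue [D, N, R, G, P, B, I]
Visit D → queue [N, R, G, P, B, I]
Visit N → queue [R, G, P, B, I]
Visit R → queue [G, P, B, I]
Visit G → queue [P, B, I]
Visit P → queue [B, I]
Visit B → queue [I]
Visit I → queue []

E, C, H, J, L, M, O, Q, A, F, K, D, N, R, G, P, B, I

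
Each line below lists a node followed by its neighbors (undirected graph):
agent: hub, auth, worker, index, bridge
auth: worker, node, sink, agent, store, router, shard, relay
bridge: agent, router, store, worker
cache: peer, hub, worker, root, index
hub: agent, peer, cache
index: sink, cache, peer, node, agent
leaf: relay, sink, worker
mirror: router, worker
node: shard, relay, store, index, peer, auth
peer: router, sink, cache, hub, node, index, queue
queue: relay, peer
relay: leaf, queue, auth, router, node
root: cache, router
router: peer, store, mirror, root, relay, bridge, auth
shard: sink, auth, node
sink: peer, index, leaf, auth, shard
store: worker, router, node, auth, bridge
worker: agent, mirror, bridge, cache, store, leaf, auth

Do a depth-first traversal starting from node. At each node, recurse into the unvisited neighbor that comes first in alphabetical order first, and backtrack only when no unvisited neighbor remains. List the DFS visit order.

Visit node
node → auth
auth → agent
agent → bridge
bridge → router
router → mirror
mirror → worker
worker → cache
cache → hub
hub → peer
peer → index
index → sink
sink → leaf
leaf → relay
relay → queue
sink → shard
cache → root
worker → store

node auth agent bridge router mirror worker cache hub peer index sink leaf relay queue shard root store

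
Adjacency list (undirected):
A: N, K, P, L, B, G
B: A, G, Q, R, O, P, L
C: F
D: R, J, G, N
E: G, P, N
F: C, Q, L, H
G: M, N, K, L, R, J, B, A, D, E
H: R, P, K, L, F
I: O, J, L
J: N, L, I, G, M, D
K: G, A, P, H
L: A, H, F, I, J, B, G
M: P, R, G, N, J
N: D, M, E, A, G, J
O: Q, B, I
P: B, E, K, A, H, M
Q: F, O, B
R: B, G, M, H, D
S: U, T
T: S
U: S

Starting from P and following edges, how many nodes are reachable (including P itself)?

BFS from P visits: P, A, B, E, H, K, M, G, L, N, O, Q, R, F, J, D, I, C
Reachable nodes: 18 of 21 total.

18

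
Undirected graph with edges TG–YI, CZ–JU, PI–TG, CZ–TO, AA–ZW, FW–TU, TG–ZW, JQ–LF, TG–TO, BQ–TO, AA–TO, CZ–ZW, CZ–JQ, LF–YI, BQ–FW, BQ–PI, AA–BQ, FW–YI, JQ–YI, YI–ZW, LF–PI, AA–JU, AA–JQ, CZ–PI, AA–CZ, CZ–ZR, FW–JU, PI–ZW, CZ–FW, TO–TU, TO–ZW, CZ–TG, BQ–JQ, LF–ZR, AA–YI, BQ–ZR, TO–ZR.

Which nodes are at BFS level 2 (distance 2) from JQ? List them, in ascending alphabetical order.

FW, JU, PI, TG, TO, ZR, ZW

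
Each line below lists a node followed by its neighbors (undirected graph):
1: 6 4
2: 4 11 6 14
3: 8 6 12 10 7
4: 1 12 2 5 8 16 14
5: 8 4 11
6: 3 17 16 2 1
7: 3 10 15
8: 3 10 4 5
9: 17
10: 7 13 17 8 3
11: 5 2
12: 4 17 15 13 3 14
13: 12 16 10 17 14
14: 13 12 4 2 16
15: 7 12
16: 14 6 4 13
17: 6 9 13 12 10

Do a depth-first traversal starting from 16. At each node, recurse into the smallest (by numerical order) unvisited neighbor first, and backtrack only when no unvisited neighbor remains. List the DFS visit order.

16, 4, 1, 6, 2, 11, 5, 8, 3, 7, 10, 13, 12, 14, 15, 17, 9

Visit 16
16 → 4
4 → 1
1 → 6
6 → 2
2 → 11
11 → 5
5 → 8
8 → 3
3 → 7
7 → 10
10 → 13
13 → 12
12 → 14
12 → 15
12 → 17
17 → 9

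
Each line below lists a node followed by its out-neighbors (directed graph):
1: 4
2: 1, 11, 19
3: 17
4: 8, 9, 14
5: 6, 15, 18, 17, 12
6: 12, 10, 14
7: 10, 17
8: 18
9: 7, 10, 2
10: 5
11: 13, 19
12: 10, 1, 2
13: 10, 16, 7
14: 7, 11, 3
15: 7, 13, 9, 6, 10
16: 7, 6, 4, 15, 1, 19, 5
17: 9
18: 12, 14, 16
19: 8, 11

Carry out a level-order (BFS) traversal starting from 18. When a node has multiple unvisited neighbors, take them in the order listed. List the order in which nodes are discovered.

18, 12, 14, 16, 10, 1, 2, 7, 11, 3, 6, 4, 15, 19, 5, 17, 13, 8, 9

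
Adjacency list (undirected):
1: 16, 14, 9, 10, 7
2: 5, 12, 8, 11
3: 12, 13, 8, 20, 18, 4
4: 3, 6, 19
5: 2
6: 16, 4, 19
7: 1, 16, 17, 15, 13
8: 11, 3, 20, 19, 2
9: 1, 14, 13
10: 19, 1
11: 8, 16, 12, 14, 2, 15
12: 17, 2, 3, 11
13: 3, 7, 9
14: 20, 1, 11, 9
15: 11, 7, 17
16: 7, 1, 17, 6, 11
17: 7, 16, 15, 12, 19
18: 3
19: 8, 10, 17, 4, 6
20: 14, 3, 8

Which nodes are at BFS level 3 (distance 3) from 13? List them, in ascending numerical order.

Level 0: 13
Level 1: 3, 7, 9
Level 2: 1, 4, 8, 12, 14, 15, 16, 17, 18, 20
Level 3: 2, 6, 10, 11, 19
Level 4: 5

2, 6, 10, 11, 19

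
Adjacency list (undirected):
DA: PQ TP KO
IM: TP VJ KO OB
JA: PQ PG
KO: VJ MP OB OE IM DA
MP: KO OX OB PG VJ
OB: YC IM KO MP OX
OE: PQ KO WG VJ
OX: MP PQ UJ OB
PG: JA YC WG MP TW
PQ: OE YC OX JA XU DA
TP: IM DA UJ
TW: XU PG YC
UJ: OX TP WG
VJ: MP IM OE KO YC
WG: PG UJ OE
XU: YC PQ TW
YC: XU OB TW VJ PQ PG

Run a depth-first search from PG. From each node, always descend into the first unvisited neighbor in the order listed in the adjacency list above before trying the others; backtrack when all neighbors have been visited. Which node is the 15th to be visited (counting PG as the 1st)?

Visit PG
PG → JA
JA → PQ
PQ → OE
OE → KO
KO → VJ
VJ → MP
MP → OX
OX → UJ
UJ → TP
TP → IM
IM → OB
OB → YC
YC → XU
XU → TW
TP → DA
UJ → WG

Visit order: PG, JA, PQ, OE, KO, VJ, MP, OX, UJ, TP, IM, OB, YC, XU, TW, DA, WG

TW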